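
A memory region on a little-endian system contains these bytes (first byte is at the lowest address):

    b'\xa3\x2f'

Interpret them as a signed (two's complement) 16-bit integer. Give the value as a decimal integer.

Little-endian stores the least-significant byte at the lowest address.
Reassemble most-significant byte first: 2F A3 → 0x2FA3.
0x2FA3 = 12195.

12195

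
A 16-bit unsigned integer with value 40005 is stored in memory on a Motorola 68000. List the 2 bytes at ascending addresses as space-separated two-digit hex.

40005 in hexadecimal, padded to 16 bits, is 0x9C45.
Split into bytes (most-significant first): 9C 45.
In big-endian order the high byte comes first in memory.
So the memory order matches the most-significant-first order: 9C 45.

9C 45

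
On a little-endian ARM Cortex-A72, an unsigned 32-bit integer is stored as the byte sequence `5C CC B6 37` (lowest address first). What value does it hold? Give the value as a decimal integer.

In little-endian order the low byte comes first in memory.
Reassemble most-significant byte first: 37 B6 CC 5C → 0x37B6CC5C.
0x37B6CC5C = 934726748.

934726748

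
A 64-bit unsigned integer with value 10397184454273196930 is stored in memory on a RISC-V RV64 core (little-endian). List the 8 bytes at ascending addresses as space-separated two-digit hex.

10397184454273196930 in hexadecimal, padded to 64 bits, is 0x904A382CAD2AE382.
Split into bytes (most-significant first): 90 4A 38 2C AD 2A E3 82.
In little-endian order the low byte comes first in memory.
So at ascending addresses the bytes are 82 E3 2A AD 2C 38 4A 90.

82 E3 2A AD 2C 38 4A 90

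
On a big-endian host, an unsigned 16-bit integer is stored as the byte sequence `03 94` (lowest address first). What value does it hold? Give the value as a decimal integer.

916

Big-endian: lowest address holds the most-significant byte.
The bytes are already most-significant first: 0x0394.
0x0394 = 916.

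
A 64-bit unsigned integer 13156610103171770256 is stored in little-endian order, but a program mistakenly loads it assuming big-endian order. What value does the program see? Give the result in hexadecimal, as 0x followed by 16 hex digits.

13156610103171770256 in 64-bit hexadecimal is 0xB695AB2E9FDE6790.
Stored little-endian, the bytes at ascending addresses are 90 67 DE 9F 2E AB 95 B6.
Read back as big-endian, the last byte is least significant, giving 0x9067DE9F2EAB95B6.

0x9067DE9F2EAB95B6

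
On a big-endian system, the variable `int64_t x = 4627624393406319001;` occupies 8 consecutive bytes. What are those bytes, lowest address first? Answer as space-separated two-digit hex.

4627624393406319001 in hexadecimal, padded to 64 bits, is 0x40389FDE1AEA8999.
Split into bytes (most-significant first): 40 38 9F DE 1A EA 89 99.
In big-endian order the high byte comes first in memory.
So the memory order matches the most-significant-first order: 40 38 9F DE 1A EA 89 99.

40 38 9F DE 1A EA 89 99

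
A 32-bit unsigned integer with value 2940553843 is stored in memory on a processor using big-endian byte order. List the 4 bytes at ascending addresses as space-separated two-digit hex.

AF 45 4A 73

2940553843 in hexadecimal, padded to 32 bits, is 0xAF454A73.
Split into bytes (most-significant first): AF 45 4A 73.
In big-endian order the high byte comes first in memory.
So the memory order matches the most-significant-first order: AF 45 4A 73.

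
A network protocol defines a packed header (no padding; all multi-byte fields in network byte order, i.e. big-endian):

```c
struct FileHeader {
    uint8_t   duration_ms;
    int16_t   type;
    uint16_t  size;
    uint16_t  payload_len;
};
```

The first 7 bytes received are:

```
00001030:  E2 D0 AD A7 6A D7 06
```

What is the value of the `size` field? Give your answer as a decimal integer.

`size` follows `duration_ms` (1 B), `type` (2 B), so it starts at offset 1 + 2 = 3 and occupies 2 bytes.
Bytes at offsets 3..4: A7 6A.
Big-endian: lowest address holds the most-significant byte.
The bytes are already most-significant first: 0xA76A.
0xA76A = 42858.

42858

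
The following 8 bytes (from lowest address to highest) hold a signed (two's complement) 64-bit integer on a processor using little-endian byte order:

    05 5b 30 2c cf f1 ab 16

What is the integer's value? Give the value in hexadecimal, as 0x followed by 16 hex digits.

0x16ABF1CF2C305B05

In little-endian order the low byte comes first in memory.
Reassemble most-significant byte first: 16 AB F1 CF 2C 30 5B 05 → 0x16ABF1CF2C305B05.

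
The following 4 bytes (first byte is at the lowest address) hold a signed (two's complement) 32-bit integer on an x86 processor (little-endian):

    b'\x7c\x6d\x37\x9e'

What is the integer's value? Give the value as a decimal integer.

-1640534660

Little-endian: lowest address holds the least-significant byte.
Reassemble most-significant byte first: 9E 37 6D 7C → 0x9E376D7C.
Top bit is set, so as a signed 32-bit value this is 0x9E376D7C − 2^32 = -1640534660.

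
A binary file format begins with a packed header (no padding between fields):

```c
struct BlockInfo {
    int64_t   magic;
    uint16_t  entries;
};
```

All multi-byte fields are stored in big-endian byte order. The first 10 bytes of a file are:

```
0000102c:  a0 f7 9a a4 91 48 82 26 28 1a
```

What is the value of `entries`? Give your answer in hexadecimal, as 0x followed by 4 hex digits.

`entries` follows `magic` (8 bytes), so it starts at byte offset 8 and occupies 2 bytes.
Bytes at offsets 8..9: 28 1A.
Big-endian stores the most-significant byte at the lowest address.
The bytes are already most-significant first: 0x281A.

0x281A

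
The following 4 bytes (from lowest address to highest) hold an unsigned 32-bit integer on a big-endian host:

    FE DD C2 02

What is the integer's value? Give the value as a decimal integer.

4275945986

Big-endian stores the most-significant byte at the lowest address.
The bytes are already most-significant first: 0xFEDDC202.
0xFEDDC202 = 4275945986.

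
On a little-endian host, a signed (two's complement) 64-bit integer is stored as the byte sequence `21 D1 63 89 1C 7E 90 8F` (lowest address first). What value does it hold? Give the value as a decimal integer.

In little-endian order the low byte comes first in memory.
Reassemble most-significant byte first: 8F 90 7E 1C 89 63 D1 21 → 0x8F907E1C8963D121.
Top bit is set, so as a signed 64-bit value this is 0x8F907E1C8963D121 − 2^64 = -8101837068610318047.

-8101837068610318047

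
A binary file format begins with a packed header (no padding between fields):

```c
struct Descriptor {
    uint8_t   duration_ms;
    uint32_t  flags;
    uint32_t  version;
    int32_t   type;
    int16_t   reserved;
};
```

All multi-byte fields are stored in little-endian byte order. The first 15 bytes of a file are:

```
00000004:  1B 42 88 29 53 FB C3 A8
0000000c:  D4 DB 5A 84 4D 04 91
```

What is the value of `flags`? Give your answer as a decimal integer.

1395230786

`flags` follows `duration_ms` (1 byte), so it starts at byte offset 1 and occupies 4 bytes.
Bytes at offsets 1..4: 42 88 29 53.
Little-endian: lowest address holds the least-significant byte.
Reassemble most-significant byte first: 53 29 88 42 → 0x53298842.
0x53298842 = 1395230786.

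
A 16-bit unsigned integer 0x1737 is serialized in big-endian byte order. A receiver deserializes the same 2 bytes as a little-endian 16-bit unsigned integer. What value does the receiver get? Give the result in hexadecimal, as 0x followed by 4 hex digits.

0x3717

Stored big-endian, the bytes at ascending addresses are 17 37.
Read back as little-endian, the first byte is least significant, giving 0x3717.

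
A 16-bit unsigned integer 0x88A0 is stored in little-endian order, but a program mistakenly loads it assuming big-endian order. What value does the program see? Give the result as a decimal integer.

41096

Stored little-endian, the bytes at ascending addresses are A0 88.
Read back as big-endian, the last byte is least significant, giving 0xA088.
0xA088 = 41096.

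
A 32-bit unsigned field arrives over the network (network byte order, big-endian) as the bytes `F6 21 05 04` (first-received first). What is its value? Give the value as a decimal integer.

4129359108

Big-endian stores the most-significant byte at the lowest address.
The bytes are already most-significant first: 0xF6210504.
0xF6210504 = 4129359108.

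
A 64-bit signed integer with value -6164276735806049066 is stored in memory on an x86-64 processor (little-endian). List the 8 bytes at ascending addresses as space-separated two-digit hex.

Two's complement of -6164276735806049066 in 64 bits: 6164276735806049066 = 0x558BE9080EEC8B2A; invert → 0xAA7416F7F11374D5; add 1 → 0xAA7416F7F11374D6.
Split into bytes (most-significant first): AA 74 16 F7 F1 13 74 D6.
In little-endian order the low byte comes first in memory.
So at ascending addresses the bytes are D6 74 13 F1 F7 16 74 AA.

D6 74 13 F1 F7 16 74 AA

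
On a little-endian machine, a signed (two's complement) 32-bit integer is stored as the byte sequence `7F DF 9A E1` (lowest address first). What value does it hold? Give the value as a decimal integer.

Little-endian: lowest address holds the least-significant byte.
Reassemble most-significant byte first: E1 9A DF 7F → 0xE19ADF7F.
Top bit is set, so as a signed 32-bit value this is 0xE19ADF7F − 2^32 = -509943937.

-509943937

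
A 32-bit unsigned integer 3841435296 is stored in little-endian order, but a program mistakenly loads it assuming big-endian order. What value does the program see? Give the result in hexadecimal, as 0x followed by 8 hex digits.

0xA0A6F7E4

3841435296 in 32-bit hexadecimal is 0xE4F7A6A0.
Stored little-endian, the bytes at ascending addresses are A0 A6 F7 E4.
Read back as big-endian, the last byte is least significant, giving 0xA0A6F7E4.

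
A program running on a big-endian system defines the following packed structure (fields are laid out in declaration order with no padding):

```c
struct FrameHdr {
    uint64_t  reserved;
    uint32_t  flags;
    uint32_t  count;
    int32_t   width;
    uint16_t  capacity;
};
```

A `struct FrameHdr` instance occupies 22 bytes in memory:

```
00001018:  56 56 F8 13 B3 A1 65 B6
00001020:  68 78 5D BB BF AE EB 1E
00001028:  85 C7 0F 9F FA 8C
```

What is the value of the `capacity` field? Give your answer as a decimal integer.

64140

`capacity` follows `reserved` (8 B), `flags` (4 B), `count` (4 B), `width` (4 B), so it starts at offset 8 + 4 + 4 + 4 = 20 and occupies 2 bytes.
Bytes at offsets 20..21: FA 8C.
Big-endian stores the most-significant byte at the lowest address.
The bytes are already most-significant first: 0xFA8C.
0xFA8C = 64140.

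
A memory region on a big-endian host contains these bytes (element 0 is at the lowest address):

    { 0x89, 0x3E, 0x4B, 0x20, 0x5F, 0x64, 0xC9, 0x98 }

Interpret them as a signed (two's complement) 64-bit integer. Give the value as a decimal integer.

Big-endian stores the most-significant byte at the lowest address.
The bytes are already most-significant first: 0x893E4B205F64C998.
Top bit is set, so as a signed 64-bit value this is 0x893E4B205F64C998 − 2^64 = -8557319639545886312.

-8557319639545886312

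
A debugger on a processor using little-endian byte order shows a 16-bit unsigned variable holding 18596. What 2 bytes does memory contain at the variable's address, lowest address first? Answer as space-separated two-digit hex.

18596 in hexadecimal, padded to 16 bits, is 0x48A4.
Split into bytes (most-significant first): 48 A4.
Little-endian: lowest address holds the least-significant byte.
So at ascending addresses the bytes are A4 48.

A4 48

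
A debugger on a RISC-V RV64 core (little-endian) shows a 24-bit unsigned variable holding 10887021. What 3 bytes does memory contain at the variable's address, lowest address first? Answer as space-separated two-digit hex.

6D 1F A6

10887021 in hexadecimal, padded to 24 bits, is 0xA61F6D.
Split into bytes (most-significant first): A6 1F 6D.
Little-endian: lowest address holds the least-significant byte.
So at ascending addresses the bytes are 6D 1F A6.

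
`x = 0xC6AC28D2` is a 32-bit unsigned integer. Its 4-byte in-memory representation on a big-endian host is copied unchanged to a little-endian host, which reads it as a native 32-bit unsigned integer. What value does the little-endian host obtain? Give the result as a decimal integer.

3525881030

Stored big-endian, the bytes at ascending addresses are C6 AC 28 D2.
Read back as little-endian, the first byte is least significant, giving 0xD228ACC6.
0xD228ACC6 = 3525881030.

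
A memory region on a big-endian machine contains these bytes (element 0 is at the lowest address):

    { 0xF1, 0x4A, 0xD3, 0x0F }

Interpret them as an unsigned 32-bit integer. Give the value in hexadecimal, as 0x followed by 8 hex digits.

0xF14AD30F

Big-endian: lowest address holds the most-significant byte.
The bytes are already most-significant first: 0xF14AD30F.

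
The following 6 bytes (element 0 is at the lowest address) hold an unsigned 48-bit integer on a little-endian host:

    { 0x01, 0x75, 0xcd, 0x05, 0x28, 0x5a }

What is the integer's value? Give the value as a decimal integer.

99127942542593

In little-endian order the low byte comes first in memory.
Reassemble most-significant byte first: 5A 28 05 CD 75 01 → 0x5A2805CD7501.
0x5A2805CD7501 = 99127942542593.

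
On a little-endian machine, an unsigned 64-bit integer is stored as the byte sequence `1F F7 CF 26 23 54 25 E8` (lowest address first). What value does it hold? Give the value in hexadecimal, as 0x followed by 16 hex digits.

0xE825542326CFF71F

In little-endian order the low byte comes first in memory.
Reassemble most-significant byte first: E8 25 54 23 26 CF F7 1F → 0xE825542326CFF71F.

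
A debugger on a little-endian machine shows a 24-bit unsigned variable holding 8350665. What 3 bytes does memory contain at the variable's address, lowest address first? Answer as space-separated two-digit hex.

8350665 in hexadecimal, padded to 24 bits, is 0x7F6BC9.
Split into bytes (most-significant first): 7F 6B C9.
In little-endian order the low byte comes first in memory.
So at ascending addresses the bytes are C9 6B 7F.

C9 6B 7F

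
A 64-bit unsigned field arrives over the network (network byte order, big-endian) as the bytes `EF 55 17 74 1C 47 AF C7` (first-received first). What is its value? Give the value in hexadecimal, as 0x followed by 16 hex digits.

0xEF5517741C47AFC7

In big-endian order the high byte comes first in memory.
The bytes are already most-significant first: 0xEF5517741C47AFC7.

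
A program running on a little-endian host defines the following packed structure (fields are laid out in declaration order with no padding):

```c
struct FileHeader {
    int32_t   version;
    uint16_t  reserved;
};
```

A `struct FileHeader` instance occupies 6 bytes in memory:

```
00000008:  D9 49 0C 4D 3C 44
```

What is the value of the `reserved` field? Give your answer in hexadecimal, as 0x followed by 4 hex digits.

`reserved` follows `version` (4 bytes), so it starts at byte offset 4 and occupies 2 bytes.
Bytes at offsets 4..5: 3C 44.
Little-endian stores the least-significant byte at the lowest address.
Reassemble most-significant byte first: 44 3C → 0x443C.

0x443C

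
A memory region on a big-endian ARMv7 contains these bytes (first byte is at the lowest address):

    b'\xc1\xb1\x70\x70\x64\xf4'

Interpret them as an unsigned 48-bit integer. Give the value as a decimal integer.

212967839786228

Big-endian: lowest address holds the most-significant byte.
The bytes are already most-significant first: 0xC1B1707064F4.
0xC1B1707064F4 = 212967839786228.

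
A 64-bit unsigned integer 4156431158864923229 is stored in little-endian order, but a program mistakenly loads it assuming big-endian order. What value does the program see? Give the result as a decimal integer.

6722328352303918649

4156431158864923229 in 64-bit hexadecimal is 0x39AE9C1E05824A5D.
Stored little-endian, the bytes at ascending addresses are 5D 4A 82 05 1E 9C AE 39.
Read back as big-endian, the last byte is least significant, giving 0x5D4A82051E9CAE39.
0x5D4A82051E9CAE39 = 6722328352303918649.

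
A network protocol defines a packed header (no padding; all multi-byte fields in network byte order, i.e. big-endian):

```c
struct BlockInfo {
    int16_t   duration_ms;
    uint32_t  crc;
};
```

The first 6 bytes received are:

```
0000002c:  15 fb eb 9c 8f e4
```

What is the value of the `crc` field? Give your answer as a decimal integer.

3952906212

`crc` follows `duration_ms` (2 bytes), so it starts at byte offset 2 and occupies 4 bytes.
Bytes at offsets 2..5: EB 9C 8F E4.
Big-endian stores the most-significant byte at the lowest address.
The bytes are already most-significant first: 0xEB9C8FE4.
0xEB9C8FE4 = 3952906212.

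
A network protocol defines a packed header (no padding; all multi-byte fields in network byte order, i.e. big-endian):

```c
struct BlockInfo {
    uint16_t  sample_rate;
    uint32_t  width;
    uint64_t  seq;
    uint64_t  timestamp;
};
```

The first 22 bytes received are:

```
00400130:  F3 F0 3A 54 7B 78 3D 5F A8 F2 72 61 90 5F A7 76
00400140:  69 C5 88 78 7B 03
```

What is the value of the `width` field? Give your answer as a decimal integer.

978615160

`width` follows `sample_rate` (2 bytes), so it starts at byte offset 2 and occupies 4 bytes.
Bytes at offsets 2..5: 3A 54 7B 78.
In big-endian order the high byte comes first in memory.
The bytes are already most-significant first: 0x3A547B78.
0x3A547B78 = 978615160.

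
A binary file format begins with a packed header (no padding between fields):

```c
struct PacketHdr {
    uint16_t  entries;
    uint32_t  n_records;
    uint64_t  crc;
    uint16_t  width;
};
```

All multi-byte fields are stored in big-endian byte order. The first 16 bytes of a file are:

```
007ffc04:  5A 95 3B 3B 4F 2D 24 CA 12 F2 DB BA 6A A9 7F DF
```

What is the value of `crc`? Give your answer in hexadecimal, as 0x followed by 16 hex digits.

`crc` follows `entries` (2 B), `n_records` (4 B), so it starts at offset 2 + 4 = 6 and occupies 8 bytes.
Bytes at offsets 6..13: 24 CA 12 F2 DB BA 6A A9.
Big-endian stores the most-significant byte at the lowest address.
The bytes are already most-significant first: 0x24CA12F2DBBA6AA9.

0x24CA12F2DBBA6AA9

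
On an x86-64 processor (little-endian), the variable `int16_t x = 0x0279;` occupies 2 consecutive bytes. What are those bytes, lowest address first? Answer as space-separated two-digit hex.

Split into bytes (most-significant first): 02 79.
In little-endian order the low byte comes first in memory.
So at ascending addresses the bytes are 79 02.

79 02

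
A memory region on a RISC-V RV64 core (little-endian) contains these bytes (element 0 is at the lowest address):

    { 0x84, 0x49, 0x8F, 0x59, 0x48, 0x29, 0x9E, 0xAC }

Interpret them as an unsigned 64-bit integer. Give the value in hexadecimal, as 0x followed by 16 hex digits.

Little-endian: lowest address holds the least-significant byte.
Reassemble most-significant byte first: AC 9E 29 48 59 8F 49 84 → 0xAC9E2948598F4984.

0xAC9E2948598F4984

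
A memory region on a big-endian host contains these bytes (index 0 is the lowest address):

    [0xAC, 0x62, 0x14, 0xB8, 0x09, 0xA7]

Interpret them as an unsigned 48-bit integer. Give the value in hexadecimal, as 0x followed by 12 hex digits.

In big-endian order the high byte comes first in memory.
The bytes are already most-significant first: 0xAC6214B809A7.

0xAC6214B809A7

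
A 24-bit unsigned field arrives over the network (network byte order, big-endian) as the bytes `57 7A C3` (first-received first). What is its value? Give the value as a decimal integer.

Big-endian stores the most-significant byte at the lowest address.
The bytes are already most-significant first: 0x577AC3.
0x577AC3 = 5733059.

5733059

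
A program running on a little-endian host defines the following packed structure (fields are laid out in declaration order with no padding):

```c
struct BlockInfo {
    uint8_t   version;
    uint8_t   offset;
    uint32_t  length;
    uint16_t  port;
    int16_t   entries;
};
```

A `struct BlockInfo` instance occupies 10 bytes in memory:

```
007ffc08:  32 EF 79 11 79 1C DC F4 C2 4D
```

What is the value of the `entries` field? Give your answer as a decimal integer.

19906

`entries` follows `version` (1 B), `offset` (1 B), `length` (4 B), `port` (2 B), so it starts at offset 1 + 1 + 4 + 2 = 8 and occupies 2 bytes.
Bytes at offsets 8..9: C2 4D.
Little-endian stores the least-significant byte at the lowest address.
Reassemble most-significant byte first: 4D C2 → 0x4DC2.
0x4DC2 = 19906.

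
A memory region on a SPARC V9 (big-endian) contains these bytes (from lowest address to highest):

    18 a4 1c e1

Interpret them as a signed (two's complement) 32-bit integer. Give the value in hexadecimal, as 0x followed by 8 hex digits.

0x18A41CE1

Big-endian: lowest address holds the most-significant byte.
The bytes are already most-significant first: 0x18A41CE1.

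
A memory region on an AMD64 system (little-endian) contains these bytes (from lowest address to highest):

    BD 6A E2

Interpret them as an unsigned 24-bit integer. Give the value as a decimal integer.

14838461

Little-endian: lowest address holds the least-significant byte.
Reassemble most-significant byte first: E2 6A BD → 0xE26ABD.
0xE26ABD = 14838461.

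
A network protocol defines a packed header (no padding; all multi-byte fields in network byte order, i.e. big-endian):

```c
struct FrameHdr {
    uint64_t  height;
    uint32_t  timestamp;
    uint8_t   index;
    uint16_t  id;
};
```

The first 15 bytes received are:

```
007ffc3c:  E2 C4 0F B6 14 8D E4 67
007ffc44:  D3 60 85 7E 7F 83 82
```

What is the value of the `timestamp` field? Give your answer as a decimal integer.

3546318206

`timestamp` follows `height` (8 bytes), so it starts at byte offset 8 and occupies 4 bytes.
Bytes at offsets 8..11: D3 60 85 7E.
Big-endian: lowest address holds the most-significant byte.
The bytes are already most-significant first: 0xD360857E.
0xD360857E = 3546318206.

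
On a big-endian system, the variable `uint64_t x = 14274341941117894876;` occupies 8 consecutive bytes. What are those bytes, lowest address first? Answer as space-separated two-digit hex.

C6 18 A6 5D E2 CA C0 DC

14274341941117894876 in hexadecimal, padded to 64 bits, is 0xC618A65DE2CAC0DC.
Split into bytes (most-significant first): C6 18 A6 5D E2 CA C0 DC.
In big-endian order the high byte comes first in memory.
So the memory order matches the most-significant-first order: C6 18 A6 5D E2 CA C0 DC.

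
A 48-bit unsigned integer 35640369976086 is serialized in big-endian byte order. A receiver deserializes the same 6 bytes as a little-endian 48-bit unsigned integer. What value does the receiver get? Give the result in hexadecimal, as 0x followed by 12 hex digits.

35640369976086 in 48-bit hexadecimal is 0x206A2B979316.
Stored big-endian, the bytes at ascending addresses are 20 6A 2B 97 93 16.
Read back as little-endian, the first byte is least significant, giving 0x1693972B6A20.

0x1693972B6A20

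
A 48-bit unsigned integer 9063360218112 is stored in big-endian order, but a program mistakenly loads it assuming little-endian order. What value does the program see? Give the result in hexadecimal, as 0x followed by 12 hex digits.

9063360218112 in 48-bit hexadecimal is 0x083E3A5DC400.
Stored big-endian, the bytes at ascending addresses are 08 3E 3A 5D C4 00.
Read back as little-endian, the first byte is least significant, giving 0x00C45D3A3E08.

0x00C45D3A3E08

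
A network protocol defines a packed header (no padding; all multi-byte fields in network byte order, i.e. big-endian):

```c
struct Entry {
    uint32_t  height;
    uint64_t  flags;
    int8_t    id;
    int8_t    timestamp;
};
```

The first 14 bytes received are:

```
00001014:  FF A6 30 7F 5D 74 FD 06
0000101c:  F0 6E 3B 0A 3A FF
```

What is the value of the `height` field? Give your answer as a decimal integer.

4289081471

`height` is the first field, at byte offset 0, occupying 4 bytes.
Bytes at offsets 0..3: FF A6 30 7F.
Big-endian: lowest address holds the most-significant byte.
The bytes are already most-significant first: 0xFFA6307F.
0xFFA6307F = 4289081471.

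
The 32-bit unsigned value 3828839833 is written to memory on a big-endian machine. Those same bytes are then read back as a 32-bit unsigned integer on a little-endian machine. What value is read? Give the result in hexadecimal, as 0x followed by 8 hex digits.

3828839833 in 32-bit hexadecimal is 0xE4377599.
Stored big-endian, the bytes at ascending addresses are E4 37 75 99.
Read back as little-endian, the first byte is least significant, giving 0x997537E4.

0x997537E4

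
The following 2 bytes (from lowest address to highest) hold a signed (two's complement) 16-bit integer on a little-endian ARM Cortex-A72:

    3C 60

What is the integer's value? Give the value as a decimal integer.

Little-endian stores the least-significant byte at the lowest address.
Reassemble most-significant byte first: 60 3C → 0x603C.
0x603C = 24636.

24636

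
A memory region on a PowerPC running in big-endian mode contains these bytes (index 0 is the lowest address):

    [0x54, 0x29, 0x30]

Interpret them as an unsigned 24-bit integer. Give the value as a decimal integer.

5515568

In big-endian order the high byte comes first in memory.
The bytes are already most-significant first: 0x542930.
0x542930 = 5515568.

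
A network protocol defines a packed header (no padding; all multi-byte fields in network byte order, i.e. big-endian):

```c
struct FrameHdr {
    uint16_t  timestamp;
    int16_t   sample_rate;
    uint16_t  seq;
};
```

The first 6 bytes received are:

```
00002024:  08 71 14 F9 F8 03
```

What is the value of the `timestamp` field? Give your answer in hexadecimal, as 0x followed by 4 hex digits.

0x0871

`timestamp` is the first field, at byte offset 0, occupying 2 bytes.
Bytes at offsets 0..1: 08 71.
In big-endian order the high byte comes first in memory.
The bytes are already most-significant first: 0x0871.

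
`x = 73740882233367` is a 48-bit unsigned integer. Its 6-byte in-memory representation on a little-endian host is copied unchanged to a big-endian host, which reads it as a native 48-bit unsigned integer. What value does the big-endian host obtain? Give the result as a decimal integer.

73740882233367 in 48-bit hexadecimal is 0x431123174817.
Stored little-endian, the bytes at ascending addresses are 17 48 17 23 11 43.
Read back as big-endian, the last byte is least significant, giving 0x174817231143.
0x174817231143 = 25598393258307.

25598393258307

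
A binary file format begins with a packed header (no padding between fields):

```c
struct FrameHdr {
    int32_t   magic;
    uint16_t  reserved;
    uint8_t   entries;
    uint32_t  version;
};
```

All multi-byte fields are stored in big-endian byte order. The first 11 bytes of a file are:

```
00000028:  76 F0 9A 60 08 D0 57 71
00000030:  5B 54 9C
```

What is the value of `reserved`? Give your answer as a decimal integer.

`reserved` follows `magic` (4 bytes), so it starts at byte offset 4 and occupies 2 bytes.
Bytes at offsets 4..5: 08 D0.
Big-endian stores the most-significant byte at the lowest address.
The bytes are already most-significant first: 0x08D0.
0x08D0 = 2256.

2256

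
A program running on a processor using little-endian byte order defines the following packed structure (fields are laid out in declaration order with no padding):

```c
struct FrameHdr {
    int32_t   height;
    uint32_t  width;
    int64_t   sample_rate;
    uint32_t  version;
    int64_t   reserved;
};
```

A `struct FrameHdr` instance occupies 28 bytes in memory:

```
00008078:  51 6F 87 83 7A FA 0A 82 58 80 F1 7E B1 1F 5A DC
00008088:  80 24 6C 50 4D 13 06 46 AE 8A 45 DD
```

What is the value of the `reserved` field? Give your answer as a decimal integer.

`reserved` follows `height` (4 B), `width` (4 B), `sample_rate` (8 B), `version` (4 B), so it starts at offset 4 + 4 + 8 + 4 = 20 and occupies 8 bytes.
Bytes at offsets 20..27: 4D 13 06 46 AE 8A 45 DD.
In little-endian order the low byte comes first in memory.
Reassemble most-significant byte first: DD 45 8A AE 46 06 13 4D → 0xDD458AAE4606134D.
Top bit is set, so as a signed 64-bit value this is 0xDD458AAE4606134D − 2^64 = -2502441536830696627.

-2502441536830696627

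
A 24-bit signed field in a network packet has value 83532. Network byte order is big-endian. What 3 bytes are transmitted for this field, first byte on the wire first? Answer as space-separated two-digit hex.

01 46 4C

83532 in hexadecimal, padded to 24 bits, is 0x01464C.
Split into bytes (most-significant first): 01 46 4C.
Big-endian: lowest address holds the most-significant byte.
So the memory order matches the most-significant-first order: 01 46 4C.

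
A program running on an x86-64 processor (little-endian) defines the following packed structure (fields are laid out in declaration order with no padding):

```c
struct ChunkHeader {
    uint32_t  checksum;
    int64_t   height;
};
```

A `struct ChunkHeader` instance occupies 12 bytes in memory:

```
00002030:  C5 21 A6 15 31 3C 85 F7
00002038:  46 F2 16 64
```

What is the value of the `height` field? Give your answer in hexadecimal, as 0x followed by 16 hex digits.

0x6416F246F7853C31

`height` follows `checksum` (4 bytes), so it starts at byte offset 4 and occupies 8 bytes.
Bytes at offsets 4..11: 31 3C 85 F7 46 F2 16 64.
In little-endian order the low byte comes first in memory.
Reassemble most-significant byte first: 64 16 F2 46 F7 85 3C 31 → 0x6416F246F7853C31.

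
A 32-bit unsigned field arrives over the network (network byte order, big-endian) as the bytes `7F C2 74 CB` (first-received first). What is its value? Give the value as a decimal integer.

2143450315

In big-endian order the high byte comes first in memory.
The bytes are already most-significant first: 0x7FC274CB.
0x7FC274CB = 2143450315.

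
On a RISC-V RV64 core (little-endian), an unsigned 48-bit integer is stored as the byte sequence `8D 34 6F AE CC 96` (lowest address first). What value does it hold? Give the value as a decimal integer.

Little-endian: lowest address holds the least-significant byte.
Reassemble most-significant byte first: 96 CC AE 6F 34 8D → 0x96CCAE6F348D.
0x96CCAE6F348D = 165805844018317.

165805844018317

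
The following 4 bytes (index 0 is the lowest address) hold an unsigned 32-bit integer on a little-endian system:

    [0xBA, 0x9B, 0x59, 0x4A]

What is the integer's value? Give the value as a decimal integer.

1247386554

Little-endian stores the least-significant byte at the lowest address.
Reassemble most-significant byte first: 4A 59 9B BA → 0x4A599BBA.
0x4A599BBA = 1247386554.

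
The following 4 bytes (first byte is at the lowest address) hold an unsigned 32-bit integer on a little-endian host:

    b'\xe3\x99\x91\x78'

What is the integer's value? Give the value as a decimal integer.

2022808035

Little-endian: lowest address holds the least-significant byte.
Reassemble most-significant byte first: 78 91 99 E3 → 0x789199E3.
0x789199E3 = 2022808035.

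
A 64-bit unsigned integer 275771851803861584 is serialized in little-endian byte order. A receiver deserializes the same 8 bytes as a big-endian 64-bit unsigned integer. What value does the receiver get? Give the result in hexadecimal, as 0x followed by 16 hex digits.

275771851803861584 in 64-bit hexadecimal is 0x03D3BD09C1D22250.
Stored little-endian, the bytes at ascending addresses are 50 22 D2 C1 09 BD D3 03.
Read back as big-endian, the last byte is least significant, giving 0x5022D2C109BDD303.

0x5022D2C109BDD303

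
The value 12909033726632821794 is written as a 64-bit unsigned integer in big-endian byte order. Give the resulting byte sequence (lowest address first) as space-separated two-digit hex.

12909033726632821794 in hexadecimal, padded to 64 bits, is 0xB32619C7857C8422.
Split into bytes (most-significant first): B3 26 19 C7 85 7C 84 22.
Big-endian: lowest address holds the most-significant byte.
So the memory order matches the most-significant-first order: B3 26 19 C7 85 7C 84 22.

B3 26 19 C7 85 7C 84 22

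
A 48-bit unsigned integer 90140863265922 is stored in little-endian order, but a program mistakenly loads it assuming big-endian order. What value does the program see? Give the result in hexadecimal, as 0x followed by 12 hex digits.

90140863265922 in 48-bit hexadecimal is 0x51FB8E227C82.
Stored little-endian, the bytes at ascending addresses are 82 7C 22 8E FB 51.
Read back as big-endian, the last byte is least significant, giving 0x827C228EFB51.

0x827C228EFB51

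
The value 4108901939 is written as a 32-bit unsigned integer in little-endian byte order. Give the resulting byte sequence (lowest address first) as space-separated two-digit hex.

33 DE E8 F4

4108901939 in hexadecimal, padded to 32 bits, is 0xF4E8DE33.
Split into bytes (most-significant first): F4 E8 DE 33.
Little-endian: lowest address holds the least-significant byte.
So at ascending addresses the bytes are 33 DE E8 F4.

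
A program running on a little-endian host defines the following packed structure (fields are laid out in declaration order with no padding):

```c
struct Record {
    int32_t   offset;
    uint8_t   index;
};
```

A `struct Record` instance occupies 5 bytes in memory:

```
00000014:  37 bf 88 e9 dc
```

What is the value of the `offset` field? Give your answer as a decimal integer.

-376914121

`offset` is the first field, at byte offset 0, occupying 4 bytes.
Bytes at offsets 0..3: 37 BF 88 E9.
In little-endian order the low byte comes first in memory.
Reassemble most-significant byte first: E9 88 BF 37 → 0xE988BF37.
Top bit is set, so as a signed 32-bit value this is 0xE988BF37 − 2^32 = -376914121.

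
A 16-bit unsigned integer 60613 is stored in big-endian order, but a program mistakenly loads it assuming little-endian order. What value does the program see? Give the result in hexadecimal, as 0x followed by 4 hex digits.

0xC5EC

60613 in 16-bit hexadecimal is 0xECC5.
Stored big-endian, the bytes at ascending addresses are EC C5.
Read back as little-endian, the first byte is least significant, giving 0xC5EC.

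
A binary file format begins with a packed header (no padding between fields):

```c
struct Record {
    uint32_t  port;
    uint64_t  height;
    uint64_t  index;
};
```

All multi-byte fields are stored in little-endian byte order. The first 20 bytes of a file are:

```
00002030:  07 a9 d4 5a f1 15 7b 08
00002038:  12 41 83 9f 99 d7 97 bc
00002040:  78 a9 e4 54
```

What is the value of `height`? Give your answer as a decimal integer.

`height` follows `port` (4 bytes), so it starts at byte offset 4 and occupies 8 bytes.
Bytes at offsets 4..11: F1 15 7B 08 12 41 83 9F.
In little-endian order the low byte comes first in memory.
Reassemble most-significant byte first: 9F 83 41 12 08 7B 15 F1 → 0x9F834112087B15F1.
0x9F834112087B15F1 = 11494102219687138801.

11494102219687138801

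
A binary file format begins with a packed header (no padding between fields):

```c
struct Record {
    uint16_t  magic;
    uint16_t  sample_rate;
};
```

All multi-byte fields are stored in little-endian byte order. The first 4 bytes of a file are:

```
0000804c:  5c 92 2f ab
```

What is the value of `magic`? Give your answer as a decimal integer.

`magic` is the first field, at byte offset 0, occupying 2 bytes.
Bytes at offsets 0..1: 5C 92.
Little-endian stores the least-significant byte at the lowest address.
Reassemble most-significant byte first: 92 5C → 0x925C.
0x925C = 37468.

37468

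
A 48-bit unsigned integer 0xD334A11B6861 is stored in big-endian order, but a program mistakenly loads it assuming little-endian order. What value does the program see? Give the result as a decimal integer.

Stored big-endian, the bytes at ascending addresses are D3 34 A1 1B 68 61.
Read back as little-endian, the first byte is least significant, giving 0x61681BA134D3.
0x61681BA134D3 = 107099768042707.

107099768042707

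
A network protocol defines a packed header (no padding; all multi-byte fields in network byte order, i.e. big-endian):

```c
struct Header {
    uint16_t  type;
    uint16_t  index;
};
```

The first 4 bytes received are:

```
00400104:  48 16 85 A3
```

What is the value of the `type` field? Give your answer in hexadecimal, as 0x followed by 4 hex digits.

`type` is the first field, at byte offset 0, occupying 2 bytes.
Bytes at offsets 0..1: 48 16.
Big-endian stores the most-significant byte at the lowest address.
The bytes are already most-significant first: 0x4816.

0x4816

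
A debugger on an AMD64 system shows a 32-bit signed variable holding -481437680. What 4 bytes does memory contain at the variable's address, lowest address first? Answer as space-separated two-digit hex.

Two's complement of -481437680 in 32 bits: 481437680 = 0x1CB227F0; invert → 0xE34DD80F; add 1 → 0xE34DD810.
Split into bytes (most-significant first): E3 4D D8 10.
In little-endian order the low byte comes first in memory.
So at ascending addresses the bytes are 10 D8 4D E3.

10 D8 4D E3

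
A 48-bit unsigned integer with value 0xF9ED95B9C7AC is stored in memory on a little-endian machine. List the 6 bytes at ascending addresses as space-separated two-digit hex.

AC C7 B9 95 ED F9

Split into bytes (most-significant first): F9 ED 95 B9 C7 AC.
Little-endian stores the least-significant byte at the lowest address.
So at ascending addresses the bytes are AC C7 B9 95 ED F9.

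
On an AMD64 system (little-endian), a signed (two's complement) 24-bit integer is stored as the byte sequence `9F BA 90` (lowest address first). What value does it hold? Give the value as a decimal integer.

-7292257

Little-endian: lowest address holds the least-significant byte.
Reassemble most-significant byte first: 90 BA 9F → 0x90BA9F.
Top bit is set, so as a signed 24-bit value this is 0x90BA9F − 2^24 = -7292257.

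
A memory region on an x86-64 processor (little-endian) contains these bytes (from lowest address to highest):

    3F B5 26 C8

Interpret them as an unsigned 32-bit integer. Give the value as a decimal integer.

Little-endian: lowest address holds the least-significant byte.
Reassemble most-significant byte first: C8 26 B5 3F → 0xC826B53F.
0xC826B53F = 3357979967.

3357979967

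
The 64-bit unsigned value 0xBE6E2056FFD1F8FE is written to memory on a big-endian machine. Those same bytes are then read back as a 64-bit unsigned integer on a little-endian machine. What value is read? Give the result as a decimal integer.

Stored big-endian, the bytes at ascending addresses are BE 6E 20 56 FF D1 F8 FE.
Read back as little-endian, the first byte is least significant, giving 0xFEF8D1FF56206EBE.
0xFEF8D1FF56206EBE = 18372665574449770174.

18372665574449770174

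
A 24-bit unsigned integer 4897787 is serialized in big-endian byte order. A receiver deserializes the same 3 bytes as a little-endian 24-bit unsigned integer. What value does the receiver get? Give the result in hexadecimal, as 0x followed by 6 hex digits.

4897787 in 24-bit hexadecimal is 0x4ABBFB.
Stored big-endian, the bytes at ascending addresses are 4A BB FB.
Read back as little-endian, the first byte is least significant, giving 0xFBBB4A.

0xFBBB4A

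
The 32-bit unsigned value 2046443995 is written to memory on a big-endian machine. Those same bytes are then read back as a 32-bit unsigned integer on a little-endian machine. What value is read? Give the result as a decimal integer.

2046443995 in 32-bit hexadecimal is 0x79FA41DB.
Stored big-endian, the bytes at ascending addresses are 79 FA 41 DB.
Read back as little-endian, the first byte is least significant, giving 0xDB41FA79.
0xDB41FA79 = 3678534265.

3678534265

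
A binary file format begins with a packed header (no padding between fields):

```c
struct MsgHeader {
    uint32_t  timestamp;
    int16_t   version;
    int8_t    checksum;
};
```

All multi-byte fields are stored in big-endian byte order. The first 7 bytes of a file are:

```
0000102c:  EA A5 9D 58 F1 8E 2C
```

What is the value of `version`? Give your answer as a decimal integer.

`version` follows `timestamp` (4 bytes), so it starts at byte offset 4 and occupies 2 bytes.
Bytes at offsets 4..5: F1 8E.
Big-endian stores the most-significant byte at the lowest address.
The bytes are already most-significant first: 0xF18E.
Top bit is set, so as a signed 16-bit value this is 0xF18E − 2^16 = -3698.

-3698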